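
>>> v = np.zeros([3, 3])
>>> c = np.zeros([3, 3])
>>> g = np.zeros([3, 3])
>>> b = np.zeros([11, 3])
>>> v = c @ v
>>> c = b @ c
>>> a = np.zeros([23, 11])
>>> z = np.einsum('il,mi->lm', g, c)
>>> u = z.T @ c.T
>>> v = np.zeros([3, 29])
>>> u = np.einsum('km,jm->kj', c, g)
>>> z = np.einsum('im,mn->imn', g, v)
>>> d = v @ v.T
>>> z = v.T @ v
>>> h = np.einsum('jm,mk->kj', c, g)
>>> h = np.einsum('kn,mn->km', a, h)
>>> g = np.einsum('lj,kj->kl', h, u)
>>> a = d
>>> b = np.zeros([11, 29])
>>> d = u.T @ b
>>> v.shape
(3, 29)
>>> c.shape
(11, 3)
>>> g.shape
(11, 23)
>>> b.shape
(11, 29)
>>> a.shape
(3, 3)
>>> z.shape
(29, 29)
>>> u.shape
(11, 3)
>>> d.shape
(3, 29)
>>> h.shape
(23, 3)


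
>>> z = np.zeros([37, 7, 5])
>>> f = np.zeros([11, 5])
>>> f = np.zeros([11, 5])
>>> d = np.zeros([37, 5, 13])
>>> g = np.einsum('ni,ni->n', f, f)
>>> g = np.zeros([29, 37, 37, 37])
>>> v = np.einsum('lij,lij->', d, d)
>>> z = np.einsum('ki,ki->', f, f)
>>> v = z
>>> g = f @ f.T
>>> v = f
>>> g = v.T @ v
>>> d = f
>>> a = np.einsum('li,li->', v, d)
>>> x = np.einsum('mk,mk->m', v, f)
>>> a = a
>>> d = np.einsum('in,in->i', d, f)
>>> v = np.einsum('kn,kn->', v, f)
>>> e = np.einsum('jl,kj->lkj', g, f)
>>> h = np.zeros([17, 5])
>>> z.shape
()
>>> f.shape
(11, 5)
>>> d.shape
(11,)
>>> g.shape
(5, 5)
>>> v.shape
()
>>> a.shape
()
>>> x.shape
(11,)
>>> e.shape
(5, 11, 5)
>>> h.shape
(17, 5)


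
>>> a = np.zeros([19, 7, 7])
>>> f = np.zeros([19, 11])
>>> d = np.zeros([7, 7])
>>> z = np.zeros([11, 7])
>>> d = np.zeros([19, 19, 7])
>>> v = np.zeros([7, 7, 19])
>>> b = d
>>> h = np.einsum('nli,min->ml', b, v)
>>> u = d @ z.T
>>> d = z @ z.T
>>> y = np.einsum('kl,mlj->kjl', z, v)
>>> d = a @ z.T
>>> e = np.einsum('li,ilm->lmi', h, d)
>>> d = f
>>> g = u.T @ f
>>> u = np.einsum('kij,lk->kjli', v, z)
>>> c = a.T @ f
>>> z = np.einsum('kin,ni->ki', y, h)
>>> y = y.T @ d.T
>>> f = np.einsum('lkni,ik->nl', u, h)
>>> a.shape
(19, 7, 7)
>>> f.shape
(11, 7)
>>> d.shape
(19, 11)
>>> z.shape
(11, 19)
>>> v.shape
(7, 7, 19)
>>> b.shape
(19, 19, 7)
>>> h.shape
(7, 19)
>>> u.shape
(7, 19, 11, 7)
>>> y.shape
(7, 19, 19)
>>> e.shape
(7, 11, 19)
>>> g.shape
(11, 19, 11)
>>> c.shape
(7, 7, 11)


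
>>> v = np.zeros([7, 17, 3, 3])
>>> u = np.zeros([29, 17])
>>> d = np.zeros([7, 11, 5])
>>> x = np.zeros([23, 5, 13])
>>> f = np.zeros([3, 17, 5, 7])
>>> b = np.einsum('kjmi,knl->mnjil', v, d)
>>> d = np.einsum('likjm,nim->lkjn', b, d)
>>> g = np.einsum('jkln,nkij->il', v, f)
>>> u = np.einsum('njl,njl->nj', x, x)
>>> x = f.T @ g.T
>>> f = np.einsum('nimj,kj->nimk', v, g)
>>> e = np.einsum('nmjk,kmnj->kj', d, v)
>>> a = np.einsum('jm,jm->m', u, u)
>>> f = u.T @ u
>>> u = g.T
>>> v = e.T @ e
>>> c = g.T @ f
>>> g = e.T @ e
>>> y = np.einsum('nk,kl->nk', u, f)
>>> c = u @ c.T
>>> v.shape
(3, 3)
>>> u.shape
(3, 5)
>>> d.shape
(3, 17, 3, 7)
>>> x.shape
(7, 5, 17, 5)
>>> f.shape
(5, 5)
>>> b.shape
(3, 11, 17, 3, 5)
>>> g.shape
(3, 3)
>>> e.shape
(7, 3)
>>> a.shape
(5,)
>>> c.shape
(3, 3)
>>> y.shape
(3, 5)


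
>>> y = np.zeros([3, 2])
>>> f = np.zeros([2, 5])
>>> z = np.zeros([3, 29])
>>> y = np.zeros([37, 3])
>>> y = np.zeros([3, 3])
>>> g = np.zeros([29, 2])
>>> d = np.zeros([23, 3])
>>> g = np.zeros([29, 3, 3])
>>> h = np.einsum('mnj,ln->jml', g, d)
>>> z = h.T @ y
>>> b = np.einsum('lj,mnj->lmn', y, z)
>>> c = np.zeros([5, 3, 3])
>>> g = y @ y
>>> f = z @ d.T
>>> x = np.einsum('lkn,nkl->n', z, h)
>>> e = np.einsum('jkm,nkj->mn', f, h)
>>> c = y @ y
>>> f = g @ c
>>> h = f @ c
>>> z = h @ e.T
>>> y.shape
(3, 3)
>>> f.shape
(3, 3)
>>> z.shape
(3, 23)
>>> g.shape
(3, 3)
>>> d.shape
(23, 3)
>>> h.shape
(3, 3)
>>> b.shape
(3, 23, 29)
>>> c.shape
(3, 3)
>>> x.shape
(3,)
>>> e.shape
(23, 3)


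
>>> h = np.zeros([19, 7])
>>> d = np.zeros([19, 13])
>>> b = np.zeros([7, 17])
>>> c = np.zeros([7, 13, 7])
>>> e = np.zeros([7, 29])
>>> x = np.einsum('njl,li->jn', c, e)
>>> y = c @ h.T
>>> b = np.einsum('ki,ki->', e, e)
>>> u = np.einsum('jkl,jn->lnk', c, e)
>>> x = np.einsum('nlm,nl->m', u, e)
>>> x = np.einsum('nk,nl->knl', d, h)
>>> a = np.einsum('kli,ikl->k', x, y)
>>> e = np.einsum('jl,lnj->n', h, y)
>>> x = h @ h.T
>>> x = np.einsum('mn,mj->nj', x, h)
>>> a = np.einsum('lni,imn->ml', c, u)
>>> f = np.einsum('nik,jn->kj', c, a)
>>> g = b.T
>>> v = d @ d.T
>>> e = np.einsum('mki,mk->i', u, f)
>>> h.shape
(19, 7)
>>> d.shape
(19, 13)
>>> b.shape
()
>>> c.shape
(7, 13, 7)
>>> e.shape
(13,)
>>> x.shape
(19, 7)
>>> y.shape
(7, 13, 19)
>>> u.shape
(7, 29, 13)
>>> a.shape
(29, 7)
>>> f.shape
(7, 29)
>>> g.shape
()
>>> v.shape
(19, 19)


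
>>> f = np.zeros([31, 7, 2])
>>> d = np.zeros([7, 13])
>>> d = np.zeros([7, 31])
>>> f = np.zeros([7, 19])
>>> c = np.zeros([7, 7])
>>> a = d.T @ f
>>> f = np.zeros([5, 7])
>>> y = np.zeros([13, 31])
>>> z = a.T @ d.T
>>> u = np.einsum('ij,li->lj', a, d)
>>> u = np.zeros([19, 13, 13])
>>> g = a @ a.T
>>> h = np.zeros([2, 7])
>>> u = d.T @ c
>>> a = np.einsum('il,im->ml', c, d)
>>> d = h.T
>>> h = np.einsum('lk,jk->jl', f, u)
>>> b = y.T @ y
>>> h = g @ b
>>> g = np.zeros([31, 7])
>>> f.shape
(5, 7)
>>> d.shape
(7, 2)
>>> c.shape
(7, 7)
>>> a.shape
(31, 7)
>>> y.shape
(13, 31)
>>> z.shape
(19, 7)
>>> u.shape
(31, 7)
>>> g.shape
(31, 7)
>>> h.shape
(31, 31)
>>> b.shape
(31, 31)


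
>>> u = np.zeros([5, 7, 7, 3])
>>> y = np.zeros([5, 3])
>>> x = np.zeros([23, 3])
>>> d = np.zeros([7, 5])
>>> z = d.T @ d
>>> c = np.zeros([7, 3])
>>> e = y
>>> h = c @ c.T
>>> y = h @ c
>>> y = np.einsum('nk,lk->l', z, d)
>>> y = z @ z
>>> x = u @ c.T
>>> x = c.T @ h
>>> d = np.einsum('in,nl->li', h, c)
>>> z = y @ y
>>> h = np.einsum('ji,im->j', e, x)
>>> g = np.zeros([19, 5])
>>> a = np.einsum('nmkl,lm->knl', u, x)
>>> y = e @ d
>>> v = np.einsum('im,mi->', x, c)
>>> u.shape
(5, 7, 7, 3)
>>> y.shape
(5, 7)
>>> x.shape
(3, 7)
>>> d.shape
(3, 7)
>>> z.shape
(5, 5)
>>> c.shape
(7, 3)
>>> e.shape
(5, 3)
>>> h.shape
(5,)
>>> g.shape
(19, 5)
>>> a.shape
(7, 5, 3)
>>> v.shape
()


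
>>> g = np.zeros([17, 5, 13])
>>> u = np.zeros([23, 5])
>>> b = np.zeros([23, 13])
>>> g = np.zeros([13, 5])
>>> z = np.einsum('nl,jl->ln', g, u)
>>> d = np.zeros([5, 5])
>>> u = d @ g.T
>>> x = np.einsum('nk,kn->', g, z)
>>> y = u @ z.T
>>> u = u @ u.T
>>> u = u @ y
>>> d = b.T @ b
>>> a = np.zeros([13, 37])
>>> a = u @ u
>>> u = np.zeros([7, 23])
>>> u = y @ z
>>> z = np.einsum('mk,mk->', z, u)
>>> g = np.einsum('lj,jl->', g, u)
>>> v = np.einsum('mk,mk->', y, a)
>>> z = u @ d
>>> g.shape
()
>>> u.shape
(5, 13)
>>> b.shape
(23, 13)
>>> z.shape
(5, 13)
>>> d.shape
(13, 13)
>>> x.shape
()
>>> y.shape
(5, 5)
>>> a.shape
(5, 5)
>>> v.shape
()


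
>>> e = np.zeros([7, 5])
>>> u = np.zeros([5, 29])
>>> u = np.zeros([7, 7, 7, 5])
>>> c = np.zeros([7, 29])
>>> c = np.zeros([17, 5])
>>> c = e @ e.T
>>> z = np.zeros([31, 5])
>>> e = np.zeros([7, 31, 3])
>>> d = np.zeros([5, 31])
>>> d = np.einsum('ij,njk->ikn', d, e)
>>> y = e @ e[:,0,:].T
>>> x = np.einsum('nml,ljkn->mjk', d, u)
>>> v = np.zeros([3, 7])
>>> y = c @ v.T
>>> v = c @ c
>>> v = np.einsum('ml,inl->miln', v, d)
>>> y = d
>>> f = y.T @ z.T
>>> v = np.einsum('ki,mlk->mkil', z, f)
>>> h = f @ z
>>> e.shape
(7, 31, 3)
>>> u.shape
(7, 7, 7, 5)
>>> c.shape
(7, 7)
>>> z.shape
(31, 5)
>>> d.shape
(5, 3, 7)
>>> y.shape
(5, 3, 7)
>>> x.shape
(3, 7, 7)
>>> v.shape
(7, 31, 5, 3)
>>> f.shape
(7, 3, 31)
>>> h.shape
(7, 3, 5)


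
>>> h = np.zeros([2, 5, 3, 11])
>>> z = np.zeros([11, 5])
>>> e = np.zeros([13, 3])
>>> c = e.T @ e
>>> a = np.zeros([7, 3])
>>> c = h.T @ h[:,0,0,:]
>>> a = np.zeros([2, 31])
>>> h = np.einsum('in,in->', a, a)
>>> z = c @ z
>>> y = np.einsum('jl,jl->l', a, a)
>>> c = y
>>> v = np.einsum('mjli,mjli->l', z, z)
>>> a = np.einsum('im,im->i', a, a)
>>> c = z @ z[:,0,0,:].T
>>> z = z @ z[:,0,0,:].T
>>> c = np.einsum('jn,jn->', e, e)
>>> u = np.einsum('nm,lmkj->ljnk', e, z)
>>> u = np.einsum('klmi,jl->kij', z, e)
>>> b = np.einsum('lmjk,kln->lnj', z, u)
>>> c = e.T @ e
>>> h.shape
()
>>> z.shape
(11, 3, 5, 11)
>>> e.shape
(13, 3)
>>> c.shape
(3, 3)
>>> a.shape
(2,)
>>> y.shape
(31,)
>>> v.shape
(5,)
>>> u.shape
(11, 11, 13)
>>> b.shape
(11, 13, 5)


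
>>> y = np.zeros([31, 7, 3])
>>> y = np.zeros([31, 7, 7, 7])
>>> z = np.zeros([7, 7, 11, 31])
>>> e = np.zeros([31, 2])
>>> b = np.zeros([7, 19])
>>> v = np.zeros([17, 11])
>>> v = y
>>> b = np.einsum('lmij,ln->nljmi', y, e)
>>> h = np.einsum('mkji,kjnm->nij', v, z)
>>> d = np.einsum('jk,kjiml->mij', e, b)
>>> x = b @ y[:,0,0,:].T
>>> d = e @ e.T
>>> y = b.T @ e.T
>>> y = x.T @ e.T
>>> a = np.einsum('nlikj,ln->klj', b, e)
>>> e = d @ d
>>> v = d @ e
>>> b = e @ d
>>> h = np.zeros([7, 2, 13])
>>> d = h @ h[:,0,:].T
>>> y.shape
(31, 7, 7, 31, 31)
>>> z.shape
(7, 7, 11, 31)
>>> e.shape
(31, 31)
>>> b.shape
(31, 31)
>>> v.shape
(31, 31)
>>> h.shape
(7, 2, 13)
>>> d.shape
(7, 2, 7)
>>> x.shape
(2, 31, 7, 7, 31)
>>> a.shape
(7, 31, 7)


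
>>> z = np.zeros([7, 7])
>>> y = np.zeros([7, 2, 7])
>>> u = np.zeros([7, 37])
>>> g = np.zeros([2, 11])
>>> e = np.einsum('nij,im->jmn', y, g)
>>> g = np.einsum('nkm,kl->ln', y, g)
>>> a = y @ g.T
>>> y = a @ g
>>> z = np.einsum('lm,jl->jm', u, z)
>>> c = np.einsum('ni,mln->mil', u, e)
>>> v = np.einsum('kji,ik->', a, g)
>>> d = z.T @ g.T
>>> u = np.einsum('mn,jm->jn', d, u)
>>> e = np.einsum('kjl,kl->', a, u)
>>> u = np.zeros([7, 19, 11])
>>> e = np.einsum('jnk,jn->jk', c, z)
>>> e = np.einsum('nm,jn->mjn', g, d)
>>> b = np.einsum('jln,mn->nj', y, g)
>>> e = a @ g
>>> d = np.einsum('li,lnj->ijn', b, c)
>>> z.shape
(7, 37)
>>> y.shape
(7, 2, 7)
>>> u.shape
(7, 19, 11)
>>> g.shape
(11, 7)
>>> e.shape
(7, 2, 7)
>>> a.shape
(7, 2, 11)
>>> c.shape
(7, 37, 11)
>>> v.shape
()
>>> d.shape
(7, 11, 37)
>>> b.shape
(7, 7)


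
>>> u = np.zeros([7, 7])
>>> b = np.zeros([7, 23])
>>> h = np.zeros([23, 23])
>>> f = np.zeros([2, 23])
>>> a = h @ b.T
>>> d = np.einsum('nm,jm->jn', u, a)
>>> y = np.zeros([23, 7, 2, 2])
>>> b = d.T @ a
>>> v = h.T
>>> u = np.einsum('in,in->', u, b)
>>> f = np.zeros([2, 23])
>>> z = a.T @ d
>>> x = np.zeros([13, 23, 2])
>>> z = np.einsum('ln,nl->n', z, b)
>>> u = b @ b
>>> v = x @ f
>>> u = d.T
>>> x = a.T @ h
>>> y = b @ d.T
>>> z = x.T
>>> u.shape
(7, 23)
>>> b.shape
(7, 7)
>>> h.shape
(23, 23)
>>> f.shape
(2, 23)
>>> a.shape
(23, 7)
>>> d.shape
(23, 7)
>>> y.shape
(7, 23)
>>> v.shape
(13, 23, 23)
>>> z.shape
(23, 7)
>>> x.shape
(7, 23)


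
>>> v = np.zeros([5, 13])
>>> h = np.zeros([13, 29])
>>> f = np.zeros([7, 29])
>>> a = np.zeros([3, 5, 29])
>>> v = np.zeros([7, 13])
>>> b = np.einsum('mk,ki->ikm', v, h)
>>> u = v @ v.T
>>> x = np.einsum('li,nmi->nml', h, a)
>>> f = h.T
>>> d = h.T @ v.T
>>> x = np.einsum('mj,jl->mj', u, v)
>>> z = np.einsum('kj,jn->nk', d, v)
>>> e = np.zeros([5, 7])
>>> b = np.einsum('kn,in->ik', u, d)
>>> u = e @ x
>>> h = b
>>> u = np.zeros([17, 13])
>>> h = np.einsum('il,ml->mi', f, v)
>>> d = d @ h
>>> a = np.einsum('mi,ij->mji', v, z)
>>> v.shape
(7, 13)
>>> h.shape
(7, 29)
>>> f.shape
(29, 13)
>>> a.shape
(7, 29, 13)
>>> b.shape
(29, 7)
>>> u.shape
(17, 13)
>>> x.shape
(7, 7)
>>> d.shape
(29, 29)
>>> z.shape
(13, 29)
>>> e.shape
(5, 7)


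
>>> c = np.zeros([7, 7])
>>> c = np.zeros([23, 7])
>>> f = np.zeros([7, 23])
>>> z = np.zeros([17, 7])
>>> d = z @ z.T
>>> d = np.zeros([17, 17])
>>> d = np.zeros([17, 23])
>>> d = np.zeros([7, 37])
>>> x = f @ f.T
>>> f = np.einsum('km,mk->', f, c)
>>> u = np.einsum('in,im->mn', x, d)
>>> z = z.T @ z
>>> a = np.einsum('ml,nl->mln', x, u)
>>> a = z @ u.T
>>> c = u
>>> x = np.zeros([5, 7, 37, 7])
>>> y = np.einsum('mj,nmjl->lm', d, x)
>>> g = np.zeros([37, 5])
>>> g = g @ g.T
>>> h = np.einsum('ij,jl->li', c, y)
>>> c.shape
(37, 7)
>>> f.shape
()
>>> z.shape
(7, 7)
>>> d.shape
(7, 37)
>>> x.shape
(5, 7, 37, 7)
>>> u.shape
(37, 7)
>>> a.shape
(7, 37)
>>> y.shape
(7, 7)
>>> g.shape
(37, 37)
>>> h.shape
(7, 37)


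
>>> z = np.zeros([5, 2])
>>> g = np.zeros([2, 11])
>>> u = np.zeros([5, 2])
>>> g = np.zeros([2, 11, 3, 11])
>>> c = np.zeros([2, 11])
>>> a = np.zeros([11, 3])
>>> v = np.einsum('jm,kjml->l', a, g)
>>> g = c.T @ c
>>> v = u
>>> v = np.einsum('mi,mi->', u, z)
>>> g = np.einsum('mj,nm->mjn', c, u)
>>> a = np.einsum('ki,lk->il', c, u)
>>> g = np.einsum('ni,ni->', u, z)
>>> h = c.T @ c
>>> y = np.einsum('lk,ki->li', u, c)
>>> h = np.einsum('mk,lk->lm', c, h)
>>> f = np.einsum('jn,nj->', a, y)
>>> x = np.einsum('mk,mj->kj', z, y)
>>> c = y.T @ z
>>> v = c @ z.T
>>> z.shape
(5, 2)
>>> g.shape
()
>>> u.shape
(5, 2)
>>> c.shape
(11, 2)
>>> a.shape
(11, 5)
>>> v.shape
(11, 5)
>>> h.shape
(11, 2)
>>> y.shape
(5, 11)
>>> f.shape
()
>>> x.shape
(2, 11)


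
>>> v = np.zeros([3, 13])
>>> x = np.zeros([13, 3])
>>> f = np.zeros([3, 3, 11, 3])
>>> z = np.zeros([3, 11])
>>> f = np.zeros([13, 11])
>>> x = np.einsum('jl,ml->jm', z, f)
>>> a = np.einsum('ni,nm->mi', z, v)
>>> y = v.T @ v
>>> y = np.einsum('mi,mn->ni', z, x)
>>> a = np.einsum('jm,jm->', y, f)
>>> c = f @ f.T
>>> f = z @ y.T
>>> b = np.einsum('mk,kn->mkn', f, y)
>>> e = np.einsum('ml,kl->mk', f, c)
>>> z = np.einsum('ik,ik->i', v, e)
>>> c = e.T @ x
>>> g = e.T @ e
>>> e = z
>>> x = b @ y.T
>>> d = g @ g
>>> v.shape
(3, 13)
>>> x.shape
(3, 13, 13)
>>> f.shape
(3, 13)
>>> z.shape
(3,)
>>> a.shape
()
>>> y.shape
(13, 11)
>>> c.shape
(13, 13)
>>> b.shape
(3, 13, 11)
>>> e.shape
(3,)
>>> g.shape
(13, 13)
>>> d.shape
(13, 13)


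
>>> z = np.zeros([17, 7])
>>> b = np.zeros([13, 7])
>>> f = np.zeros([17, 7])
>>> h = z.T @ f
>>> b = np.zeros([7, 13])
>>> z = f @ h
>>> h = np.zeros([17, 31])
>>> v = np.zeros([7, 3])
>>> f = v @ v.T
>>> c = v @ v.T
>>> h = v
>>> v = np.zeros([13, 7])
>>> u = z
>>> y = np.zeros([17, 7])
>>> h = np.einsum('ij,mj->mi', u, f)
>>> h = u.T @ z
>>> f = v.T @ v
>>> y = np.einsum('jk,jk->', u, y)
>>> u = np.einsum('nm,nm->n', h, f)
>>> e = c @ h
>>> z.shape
(17, 7)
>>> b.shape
(7, 13)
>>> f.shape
(7, 7)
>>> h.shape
(7, 7)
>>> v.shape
(13, 7)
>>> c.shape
(7, 7)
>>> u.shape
(7,)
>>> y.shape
()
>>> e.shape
(7, 7)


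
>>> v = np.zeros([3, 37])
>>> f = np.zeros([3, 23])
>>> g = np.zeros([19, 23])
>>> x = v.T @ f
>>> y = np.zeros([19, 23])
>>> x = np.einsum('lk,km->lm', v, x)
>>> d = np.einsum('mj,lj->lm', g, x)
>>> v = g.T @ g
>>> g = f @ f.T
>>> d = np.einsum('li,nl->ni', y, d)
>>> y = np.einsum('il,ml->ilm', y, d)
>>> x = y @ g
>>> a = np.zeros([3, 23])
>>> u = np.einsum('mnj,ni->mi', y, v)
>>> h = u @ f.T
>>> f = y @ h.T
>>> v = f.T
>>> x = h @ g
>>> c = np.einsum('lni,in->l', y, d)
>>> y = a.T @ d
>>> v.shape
(19, 23, 19)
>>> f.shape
(19, 23, 19)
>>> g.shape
(3, 3)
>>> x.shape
(19, 3)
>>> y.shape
(23, 23)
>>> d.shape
(3, 23)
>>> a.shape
(3, 23)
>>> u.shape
(19, 23)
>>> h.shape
(19, 3)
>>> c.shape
(19,)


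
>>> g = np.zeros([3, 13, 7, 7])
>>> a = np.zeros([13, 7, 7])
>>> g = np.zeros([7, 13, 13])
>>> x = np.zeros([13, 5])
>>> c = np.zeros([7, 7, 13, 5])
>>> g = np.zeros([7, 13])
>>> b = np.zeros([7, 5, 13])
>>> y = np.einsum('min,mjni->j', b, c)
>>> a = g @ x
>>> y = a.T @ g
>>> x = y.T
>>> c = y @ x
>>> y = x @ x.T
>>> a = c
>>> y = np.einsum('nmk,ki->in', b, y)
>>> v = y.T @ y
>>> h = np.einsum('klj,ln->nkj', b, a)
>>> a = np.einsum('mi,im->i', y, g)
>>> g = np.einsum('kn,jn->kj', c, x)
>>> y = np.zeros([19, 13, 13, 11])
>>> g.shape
(5, 13)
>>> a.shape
(7,)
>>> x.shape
(13, 5)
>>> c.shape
(5, 5)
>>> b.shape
(7, 5, 13)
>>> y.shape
(19, 13, 13, 11)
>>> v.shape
(7, 7)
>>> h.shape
(5, 7, 13)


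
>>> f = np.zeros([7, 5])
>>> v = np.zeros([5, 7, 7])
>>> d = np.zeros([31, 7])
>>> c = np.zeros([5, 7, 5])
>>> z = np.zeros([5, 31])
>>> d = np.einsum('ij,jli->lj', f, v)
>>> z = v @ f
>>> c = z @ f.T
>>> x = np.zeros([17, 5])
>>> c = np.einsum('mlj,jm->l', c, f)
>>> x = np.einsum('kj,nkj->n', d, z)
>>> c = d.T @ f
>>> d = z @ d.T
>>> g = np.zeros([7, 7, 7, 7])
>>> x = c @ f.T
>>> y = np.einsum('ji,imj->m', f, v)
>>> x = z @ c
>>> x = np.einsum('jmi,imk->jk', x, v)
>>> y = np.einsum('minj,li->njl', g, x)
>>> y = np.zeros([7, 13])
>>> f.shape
(7, 5)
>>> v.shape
(5, 7, 7)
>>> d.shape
(5, 7, 7)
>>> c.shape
(5, 5)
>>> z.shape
(5, 7, 5)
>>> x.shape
(5, 7)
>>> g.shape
(7, 7, 7, 7)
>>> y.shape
(7, 13)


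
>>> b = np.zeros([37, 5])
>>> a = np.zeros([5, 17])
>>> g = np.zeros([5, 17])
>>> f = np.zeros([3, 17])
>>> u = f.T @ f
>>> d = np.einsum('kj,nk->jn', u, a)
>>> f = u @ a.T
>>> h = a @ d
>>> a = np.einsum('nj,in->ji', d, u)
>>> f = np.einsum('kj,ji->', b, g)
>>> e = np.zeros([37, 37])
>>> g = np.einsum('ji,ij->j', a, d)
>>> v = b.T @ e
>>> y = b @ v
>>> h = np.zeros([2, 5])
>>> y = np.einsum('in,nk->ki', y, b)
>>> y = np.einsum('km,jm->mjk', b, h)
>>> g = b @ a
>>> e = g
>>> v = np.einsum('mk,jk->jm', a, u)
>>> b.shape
(37, 5)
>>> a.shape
(5, 17)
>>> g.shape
(37, 17)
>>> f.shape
()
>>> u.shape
(17, 17)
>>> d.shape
(17, 5)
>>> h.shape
(2, 5)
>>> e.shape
(37, 17)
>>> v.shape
(17, 5)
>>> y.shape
(5, 2, 37)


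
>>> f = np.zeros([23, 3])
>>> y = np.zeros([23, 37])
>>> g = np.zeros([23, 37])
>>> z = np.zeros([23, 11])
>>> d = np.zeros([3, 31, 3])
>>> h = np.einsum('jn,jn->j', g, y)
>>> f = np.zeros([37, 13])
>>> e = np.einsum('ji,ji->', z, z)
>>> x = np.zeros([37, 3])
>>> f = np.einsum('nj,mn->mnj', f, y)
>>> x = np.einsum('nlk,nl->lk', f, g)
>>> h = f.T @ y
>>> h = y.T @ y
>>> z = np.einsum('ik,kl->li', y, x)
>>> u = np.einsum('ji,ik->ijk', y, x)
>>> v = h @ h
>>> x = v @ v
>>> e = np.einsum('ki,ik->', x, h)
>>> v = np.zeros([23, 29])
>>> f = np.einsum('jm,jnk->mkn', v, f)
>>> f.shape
(29, 13, 37)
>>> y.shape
(23, 37)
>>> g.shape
(23, 37)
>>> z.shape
(13, 23)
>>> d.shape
(3, 31, 3)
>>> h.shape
(37, 37)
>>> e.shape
()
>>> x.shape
(37, 37)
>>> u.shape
(37, 23, 13)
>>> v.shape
(23, 29)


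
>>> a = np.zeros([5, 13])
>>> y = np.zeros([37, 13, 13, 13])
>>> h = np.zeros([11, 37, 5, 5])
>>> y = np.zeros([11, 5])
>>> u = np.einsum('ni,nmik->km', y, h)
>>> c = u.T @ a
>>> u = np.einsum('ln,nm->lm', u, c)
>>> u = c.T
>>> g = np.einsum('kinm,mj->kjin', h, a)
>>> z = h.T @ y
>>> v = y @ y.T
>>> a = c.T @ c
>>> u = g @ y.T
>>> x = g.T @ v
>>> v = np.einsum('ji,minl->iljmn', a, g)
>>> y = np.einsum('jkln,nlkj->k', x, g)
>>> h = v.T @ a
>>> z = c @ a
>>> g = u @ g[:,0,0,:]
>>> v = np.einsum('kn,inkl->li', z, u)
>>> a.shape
(13, 13)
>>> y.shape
(37,)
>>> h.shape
(37, 11, 13, 5, 13)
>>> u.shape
(11, 13, 37, 11)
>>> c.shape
(37, 13)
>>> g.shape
(11, 13, 37, 5)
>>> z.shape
(37, 13)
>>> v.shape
(11, 11)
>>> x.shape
(5, 37, 13, 11)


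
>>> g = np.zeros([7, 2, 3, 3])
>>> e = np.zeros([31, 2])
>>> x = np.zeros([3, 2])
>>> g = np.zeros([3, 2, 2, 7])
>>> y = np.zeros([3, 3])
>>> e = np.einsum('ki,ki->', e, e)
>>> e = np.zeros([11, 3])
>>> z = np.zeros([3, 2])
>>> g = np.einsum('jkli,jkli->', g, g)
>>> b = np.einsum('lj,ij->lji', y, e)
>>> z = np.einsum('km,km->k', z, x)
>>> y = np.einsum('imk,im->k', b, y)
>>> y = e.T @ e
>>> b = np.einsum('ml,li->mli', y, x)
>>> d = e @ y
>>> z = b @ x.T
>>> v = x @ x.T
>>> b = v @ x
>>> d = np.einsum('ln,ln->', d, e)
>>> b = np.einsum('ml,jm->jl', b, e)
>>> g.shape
()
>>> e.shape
(11, 3)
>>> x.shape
(3, 2)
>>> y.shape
(3, 3)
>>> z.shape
(3, 3, 3)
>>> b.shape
(11, 2)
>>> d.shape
()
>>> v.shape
(3, 3)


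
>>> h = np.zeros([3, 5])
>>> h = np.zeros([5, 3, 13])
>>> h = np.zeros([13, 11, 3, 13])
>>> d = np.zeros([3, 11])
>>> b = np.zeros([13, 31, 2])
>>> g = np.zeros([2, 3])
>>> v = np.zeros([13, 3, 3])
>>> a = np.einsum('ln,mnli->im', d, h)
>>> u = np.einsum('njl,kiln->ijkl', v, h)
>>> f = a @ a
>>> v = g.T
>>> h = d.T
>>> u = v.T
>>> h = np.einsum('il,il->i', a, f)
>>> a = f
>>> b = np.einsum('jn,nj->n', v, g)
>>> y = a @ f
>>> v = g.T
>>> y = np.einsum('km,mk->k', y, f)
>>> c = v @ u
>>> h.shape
(13,)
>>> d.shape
(3, 11)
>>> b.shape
(2,)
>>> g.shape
(2, 3)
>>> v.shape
(3, 2)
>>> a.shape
(13, 13)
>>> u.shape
(2, 3)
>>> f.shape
(13, 13)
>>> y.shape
(13,)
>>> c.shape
(3, 3)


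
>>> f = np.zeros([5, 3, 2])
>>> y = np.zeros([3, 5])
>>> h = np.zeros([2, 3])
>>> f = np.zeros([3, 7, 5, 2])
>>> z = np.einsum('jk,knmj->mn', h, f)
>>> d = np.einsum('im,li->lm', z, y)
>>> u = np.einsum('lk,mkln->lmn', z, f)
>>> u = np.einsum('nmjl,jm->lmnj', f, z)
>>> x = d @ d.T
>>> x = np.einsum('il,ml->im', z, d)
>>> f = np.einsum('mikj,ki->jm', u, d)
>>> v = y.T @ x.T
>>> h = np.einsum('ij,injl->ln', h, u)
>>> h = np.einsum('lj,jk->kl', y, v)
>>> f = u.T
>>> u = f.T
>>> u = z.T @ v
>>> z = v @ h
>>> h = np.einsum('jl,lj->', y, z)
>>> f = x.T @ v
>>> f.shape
(3, 5)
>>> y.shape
(3, 5)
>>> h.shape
()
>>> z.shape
(5, 3)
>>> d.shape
(3, 7)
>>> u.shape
(7, 5)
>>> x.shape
(5, 3)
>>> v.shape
(5, 5)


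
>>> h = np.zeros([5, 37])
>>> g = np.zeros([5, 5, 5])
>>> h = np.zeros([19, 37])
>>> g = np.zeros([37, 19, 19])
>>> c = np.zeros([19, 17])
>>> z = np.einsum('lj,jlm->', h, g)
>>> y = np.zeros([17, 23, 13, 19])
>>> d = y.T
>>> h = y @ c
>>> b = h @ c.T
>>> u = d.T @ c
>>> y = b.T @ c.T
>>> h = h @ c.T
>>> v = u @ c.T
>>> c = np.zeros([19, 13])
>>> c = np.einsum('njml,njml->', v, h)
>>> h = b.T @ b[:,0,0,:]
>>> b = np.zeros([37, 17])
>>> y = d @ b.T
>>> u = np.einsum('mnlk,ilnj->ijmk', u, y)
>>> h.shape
(19, 13, 23, 19)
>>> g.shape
(37, 19, 19)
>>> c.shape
()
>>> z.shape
()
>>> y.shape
(19, 13, 23, 37)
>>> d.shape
(19, 13, 23, 17)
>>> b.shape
(37, 17)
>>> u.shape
(19, 37, 17, 17)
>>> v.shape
(17, 23, 13, 19)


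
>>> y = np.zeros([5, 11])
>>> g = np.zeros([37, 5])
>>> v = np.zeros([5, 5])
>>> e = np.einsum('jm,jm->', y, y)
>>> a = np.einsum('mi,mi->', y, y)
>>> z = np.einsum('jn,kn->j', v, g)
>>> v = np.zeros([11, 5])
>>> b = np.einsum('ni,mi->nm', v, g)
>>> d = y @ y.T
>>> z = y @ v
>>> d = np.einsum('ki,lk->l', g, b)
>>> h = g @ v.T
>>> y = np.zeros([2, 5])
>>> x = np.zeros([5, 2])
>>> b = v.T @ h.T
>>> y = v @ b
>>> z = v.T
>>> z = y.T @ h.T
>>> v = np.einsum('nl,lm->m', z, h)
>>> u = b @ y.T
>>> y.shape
(11, 37)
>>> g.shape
(37, 5)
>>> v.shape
(11,)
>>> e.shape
()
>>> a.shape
()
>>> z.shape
(37, 37)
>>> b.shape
(5, 37)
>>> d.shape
(11,)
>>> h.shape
(37, 11)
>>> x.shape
(5, 2)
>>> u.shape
(5, 11)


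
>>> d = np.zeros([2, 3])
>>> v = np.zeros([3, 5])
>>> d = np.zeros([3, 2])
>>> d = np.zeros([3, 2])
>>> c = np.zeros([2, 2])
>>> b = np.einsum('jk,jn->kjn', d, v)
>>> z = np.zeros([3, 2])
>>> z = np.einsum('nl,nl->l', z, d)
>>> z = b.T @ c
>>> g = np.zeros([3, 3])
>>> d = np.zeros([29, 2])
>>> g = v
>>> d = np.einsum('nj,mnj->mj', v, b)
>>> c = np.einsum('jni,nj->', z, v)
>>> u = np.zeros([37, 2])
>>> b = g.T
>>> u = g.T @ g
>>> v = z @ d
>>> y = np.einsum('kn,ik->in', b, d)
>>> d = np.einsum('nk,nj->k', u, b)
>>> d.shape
(5,)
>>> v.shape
(5, 3, 5)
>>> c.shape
()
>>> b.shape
(5, 3)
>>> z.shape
(5, 3, 2)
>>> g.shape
(3, 5)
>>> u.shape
(5, 5)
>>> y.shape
(2, 3)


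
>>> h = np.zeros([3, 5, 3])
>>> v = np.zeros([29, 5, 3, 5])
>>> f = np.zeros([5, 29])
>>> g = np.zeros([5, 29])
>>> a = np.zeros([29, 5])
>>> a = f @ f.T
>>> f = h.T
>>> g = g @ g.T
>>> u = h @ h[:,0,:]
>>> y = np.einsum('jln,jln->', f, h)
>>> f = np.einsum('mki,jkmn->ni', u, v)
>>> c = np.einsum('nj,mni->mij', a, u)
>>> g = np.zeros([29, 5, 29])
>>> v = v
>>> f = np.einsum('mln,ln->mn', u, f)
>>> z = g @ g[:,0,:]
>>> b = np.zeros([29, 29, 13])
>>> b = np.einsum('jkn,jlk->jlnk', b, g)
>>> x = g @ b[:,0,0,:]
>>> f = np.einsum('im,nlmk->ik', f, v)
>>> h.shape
(3, 5, 3)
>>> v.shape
(29, 5, 3, 5)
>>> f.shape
(3, 5)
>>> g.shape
(29, 5, 29)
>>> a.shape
(5, 5)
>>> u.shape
(3, 5, 3)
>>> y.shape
()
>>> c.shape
(3, 3, 5)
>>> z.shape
(29, 5, 29)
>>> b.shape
(29, 5, 13, 29)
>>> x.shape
(29, 5, 29)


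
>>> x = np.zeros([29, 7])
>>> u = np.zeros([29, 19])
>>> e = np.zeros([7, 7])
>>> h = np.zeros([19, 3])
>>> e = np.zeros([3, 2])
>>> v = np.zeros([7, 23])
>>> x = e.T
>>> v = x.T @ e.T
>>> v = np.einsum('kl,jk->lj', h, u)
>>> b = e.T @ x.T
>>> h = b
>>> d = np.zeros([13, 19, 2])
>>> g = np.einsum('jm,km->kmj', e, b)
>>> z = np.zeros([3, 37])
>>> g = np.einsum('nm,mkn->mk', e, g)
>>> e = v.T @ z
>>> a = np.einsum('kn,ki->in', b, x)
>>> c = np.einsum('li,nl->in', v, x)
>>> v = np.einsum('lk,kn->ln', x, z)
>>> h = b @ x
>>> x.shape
(2, 3)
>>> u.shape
(29, 19)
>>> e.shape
(29, 37)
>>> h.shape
(2, 3)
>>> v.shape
(2, 37)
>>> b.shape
(2, 2)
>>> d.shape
(13, 19, 2)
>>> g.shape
(2, 2)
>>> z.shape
(3, 37)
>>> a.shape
(3, 2)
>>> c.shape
(29, 2)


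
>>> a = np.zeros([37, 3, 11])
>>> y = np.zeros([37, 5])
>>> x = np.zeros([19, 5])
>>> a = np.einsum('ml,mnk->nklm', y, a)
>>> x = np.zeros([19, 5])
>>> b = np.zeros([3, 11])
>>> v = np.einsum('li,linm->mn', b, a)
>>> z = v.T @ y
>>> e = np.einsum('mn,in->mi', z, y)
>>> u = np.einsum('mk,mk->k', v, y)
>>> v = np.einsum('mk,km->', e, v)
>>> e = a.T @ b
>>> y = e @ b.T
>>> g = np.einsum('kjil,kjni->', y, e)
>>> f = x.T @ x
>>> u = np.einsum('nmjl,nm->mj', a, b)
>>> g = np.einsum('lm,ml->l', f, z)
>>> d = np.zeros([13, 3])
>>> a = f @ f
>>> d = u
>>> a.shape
(5, 5)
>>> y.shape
(37, 5, 11, 3)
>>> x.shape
(19, 5)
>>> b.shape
(3, 11)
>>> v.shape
()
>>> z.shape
(5, 5)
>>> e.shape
(37, 5, 11, 11)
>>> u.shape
(11, 5)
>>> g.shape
(5,)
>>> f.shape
(5, 5)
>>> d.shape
(11, 5)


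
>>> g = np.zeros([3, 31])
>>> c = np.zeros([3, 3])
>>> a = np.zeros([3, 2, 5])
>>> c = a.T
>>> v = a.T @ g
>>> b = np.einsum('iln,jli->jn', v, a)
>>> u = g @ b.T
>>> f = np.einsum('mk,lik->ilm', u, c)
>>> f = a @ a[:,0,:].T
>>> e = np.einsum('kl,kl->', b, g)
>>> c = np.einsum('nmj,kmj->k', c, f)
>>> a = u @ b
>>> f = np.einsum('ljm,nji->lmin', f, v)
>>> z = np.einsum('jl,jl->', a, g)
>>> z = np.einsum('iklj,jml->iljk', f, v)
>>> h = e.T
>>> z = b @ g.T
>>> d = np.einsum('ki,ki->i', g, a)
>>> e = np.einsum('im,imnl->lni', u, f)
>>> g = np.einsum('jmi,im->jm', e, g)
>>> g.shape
(5, 31)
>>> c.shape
(3,)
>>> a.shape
(3, 31)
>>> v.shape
(5, 2, 31)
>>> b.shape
(3, 31)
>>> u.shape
(3, 3)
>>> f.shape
(3, 3, 31, 5)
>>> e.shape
(5, 31, 3)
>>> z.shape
(3, 3)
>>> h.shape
()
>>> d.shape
(31,)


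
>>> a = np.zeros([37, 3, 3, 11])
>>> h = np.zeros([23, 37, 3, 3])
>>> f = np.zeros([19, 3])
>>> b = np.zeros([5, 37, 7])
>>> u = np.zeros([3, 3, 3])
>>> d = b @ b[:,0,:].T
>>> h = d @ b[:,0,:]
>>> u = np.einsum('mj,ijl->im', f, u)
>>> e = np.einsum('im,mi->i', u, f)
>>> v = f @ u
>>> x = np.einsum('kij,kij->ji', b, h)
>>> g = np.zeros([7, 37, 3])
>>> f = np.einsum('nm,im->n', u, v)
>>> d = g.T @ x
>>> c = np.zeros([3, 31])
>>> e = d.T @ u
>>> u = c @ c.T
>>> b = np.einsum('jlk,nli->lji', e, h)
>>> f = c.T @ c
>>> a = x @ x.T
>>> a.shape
(7, 7)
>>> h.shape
(5, 37, 7)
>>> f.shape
(31, 31)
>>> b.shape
(37, 37, 7)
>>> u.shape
(3, 3)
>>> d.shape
(3, 37, 37)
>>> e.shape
(37, 37, 19)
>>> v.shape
(19, 19)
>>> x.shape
(7, 37)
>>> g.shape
(7, 37, 3)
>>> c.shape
(3, 31)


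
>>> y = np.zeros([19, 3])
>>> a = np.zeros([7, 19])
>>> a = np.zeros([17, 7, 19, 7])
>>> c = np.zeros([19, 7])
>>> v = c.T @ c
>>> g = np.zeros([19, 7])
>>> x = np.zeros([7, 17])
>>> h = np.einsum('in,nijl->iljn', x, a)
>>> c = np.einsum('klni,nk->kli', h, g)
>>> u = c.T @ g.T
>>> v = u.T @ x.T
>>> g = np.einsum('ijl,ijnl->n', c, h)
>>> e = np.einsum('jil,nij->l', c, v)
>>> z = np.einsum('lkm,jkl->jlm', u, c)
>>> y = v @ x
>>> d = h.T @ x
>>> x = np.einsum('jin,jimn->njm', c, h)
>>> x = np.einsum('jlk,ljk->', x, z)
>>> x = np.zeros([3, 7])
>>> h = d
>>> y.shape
(19, 7, 17)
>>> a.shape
(17, 7, 19, 7)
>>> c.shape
(7, 7, 17)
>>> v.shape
(19, 7, 7)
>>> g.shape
(19,)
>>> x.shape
(3, 7)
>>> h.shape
(17, 19, 7, 17)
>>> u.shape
(17, 7, 19)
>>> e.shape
(17,)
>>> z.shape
(7, 17, 19)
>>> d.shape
(17, 19, 7, 17)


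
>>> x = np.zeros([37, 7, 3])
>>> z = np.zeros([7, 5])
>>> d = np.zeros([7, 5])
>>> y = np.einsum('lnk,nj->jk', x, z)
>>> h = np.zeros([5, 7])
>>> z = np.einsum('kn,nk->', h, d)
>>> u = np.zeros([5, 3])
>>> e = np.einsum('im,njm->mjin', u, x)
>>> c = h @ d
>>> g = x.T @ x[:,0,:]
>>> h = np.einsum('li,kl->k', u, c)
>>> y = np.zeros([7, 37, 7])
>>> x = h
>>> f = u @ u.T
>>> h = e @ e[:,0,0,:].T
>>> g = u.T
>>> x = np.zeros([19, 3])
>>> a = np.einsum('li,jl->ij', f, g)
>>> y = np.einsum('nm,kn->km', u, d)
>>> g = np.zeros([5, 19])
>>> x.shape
(19, 3)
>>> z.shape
()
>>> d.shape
(7, 5)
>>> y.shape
(7, 3)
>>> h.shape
(3, 7, 5, 3)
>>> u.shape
(5, 3)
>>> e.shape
(3, 7, 5, 37)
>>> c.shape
(5, 5)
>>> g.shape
(5, 19)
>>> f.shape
(5, 5)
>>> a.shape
(5, 3)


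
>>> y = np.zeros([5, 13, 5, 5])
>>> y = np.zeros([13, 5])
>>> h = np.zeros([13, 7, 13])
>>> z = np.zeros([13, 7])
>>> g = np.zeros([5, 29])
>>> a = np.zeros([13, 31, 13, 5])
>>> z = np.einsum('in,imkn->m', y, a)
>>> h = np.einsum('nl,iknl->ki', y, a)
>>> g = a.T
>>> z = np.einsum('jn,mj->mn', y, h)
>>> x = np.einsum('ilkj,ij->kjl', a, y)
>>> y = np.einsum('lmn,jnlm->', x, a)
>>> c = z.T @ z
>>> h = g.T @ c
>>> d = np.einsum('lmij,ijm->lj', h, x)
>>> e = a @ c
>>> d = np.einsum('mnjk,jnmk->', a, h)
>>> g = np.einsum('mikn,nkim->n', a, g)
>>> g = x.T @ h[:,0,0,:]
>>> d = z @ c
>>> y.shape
()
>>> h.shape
(13, 31, 13, 5)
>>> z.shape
(31, 5)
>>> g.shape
(31, 5, 5)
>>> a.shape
(13, 31, 13, 5)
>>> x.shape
(13, 5, 31)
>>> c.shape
(5, 5)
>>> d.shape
(31, 5)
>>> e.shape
(13, 31, 13, 5)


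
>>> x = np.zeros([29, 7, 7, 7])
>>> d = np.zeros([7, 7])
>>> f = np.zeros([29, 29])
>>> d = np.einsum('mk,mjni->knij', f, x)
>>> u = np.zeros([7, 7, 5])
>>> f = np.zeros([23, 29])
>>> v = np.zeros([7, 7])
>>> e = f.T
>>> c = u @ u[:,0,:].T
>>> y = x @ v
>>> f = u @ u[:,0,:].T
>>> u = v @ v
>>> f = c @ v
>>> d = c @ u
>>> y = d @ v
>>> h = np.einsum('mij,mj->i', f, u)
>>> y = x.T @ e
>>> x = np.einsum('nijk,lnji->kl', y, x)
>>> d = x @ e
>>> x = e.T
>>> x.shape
(23, 29)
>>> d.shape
(23, 23)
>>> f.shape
(7, 7, 7)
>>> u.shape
(7, 7)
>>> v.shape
(7, 7)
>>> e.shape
(29, 23)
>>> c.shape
(7, 7, 7)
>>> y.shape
(7, 7, 7, 23)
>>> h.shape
(7,)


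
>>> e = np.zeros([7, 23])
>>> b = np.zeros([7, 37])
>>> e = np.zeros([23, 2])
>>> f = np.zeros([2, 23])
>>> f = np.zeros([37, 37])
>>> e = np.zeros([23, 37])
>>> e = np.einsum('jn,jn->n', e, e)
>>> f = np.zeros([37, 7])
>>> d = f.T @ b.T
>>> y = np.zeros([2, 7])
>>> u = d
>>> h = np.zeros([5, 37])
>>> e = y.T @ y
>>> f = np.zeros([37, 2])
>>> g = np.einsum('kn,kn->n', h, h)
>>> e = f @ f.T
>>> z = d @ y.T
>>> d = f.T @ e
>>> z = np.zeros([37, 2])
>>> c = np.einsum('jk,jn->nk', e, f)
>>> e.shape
(37, 37)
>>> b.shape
(7, 37)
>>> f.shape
(37, 2)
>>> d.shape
(2, 37)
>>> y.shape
(2, 7)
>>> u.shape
(7, 7)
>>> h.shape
(5, 37)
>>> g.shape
(37,)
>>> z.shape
(37, 2)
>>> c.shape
(2, 37)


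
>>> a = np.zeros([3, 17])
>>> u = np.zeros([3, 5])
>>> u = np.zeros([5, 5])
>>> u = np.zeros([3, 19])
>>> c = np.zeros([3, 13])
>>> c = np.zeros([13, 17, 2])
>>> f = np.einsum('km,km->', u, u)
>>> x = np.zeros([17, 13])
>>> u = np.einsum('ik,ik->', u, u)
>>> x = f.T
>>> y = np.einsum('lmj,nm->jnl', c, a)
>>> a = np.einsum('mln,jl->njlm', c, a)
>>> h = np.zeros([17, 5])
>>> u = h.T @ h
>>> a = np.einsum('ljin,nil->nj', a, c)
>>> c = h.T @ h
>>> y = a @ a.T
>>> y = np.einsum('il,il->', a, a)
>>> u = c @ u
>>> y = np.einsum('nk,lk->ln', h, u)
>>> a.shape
(13, 3)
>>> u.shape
(5, 5)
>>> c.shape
(5, 5)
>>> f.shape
()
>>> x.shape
()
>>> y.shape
(5, 17)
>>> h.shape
(17, 5)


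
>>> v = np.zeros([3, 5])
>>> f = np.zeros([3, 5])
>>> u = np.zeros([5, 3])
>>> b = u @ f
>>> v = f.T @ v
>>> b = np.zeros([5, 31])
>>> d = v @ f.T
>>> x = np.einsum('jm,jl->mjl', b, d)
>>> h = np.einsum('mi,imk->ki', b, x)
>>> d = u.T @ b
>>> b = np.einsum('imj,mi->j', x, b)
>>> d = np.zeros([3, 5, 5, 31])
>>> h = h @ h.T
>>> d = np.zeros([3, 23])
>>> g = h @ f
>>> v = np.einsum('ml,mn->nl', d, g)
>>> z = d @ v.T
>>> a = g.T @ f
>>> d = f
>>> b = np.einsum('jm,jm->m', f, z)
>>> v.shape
(5, 23)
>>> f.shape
(3, 5)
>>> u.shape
(5, 3)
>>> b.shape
(5,)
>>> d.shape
(3, 5)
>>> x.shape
(31, 5, 3)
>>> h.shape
(3, 3)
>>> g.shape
(3, 5)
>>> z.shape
(3, 5)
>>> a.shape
(5, 5)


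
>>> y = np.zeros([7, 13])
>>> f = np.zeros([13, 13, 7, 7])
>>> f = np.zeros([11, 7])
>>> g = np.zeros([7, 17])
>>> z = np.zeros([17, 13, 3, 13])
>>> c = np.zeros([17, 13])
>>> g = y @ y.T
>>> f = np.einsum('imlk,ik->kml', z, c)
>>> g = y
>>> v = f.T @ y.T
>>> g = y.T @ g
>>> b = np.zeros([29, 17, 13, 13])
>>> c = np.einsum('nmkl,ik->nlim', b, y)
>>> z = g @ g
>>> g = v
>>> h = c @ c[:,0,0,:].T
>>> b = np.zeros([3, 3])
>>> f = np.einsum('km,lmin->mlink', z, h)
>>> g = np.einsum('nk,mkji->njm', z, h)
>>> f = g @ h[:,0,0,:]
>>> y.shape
(7, 13)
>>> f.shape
(13, 7, 29)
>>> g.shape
(13, 7, 29)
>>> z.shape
(13, 13)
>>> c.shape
(29, 13, 7, 17)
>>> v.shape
(3, 13, 7)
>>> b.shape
(3, 3)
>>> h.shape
(29, 13, 7, 29)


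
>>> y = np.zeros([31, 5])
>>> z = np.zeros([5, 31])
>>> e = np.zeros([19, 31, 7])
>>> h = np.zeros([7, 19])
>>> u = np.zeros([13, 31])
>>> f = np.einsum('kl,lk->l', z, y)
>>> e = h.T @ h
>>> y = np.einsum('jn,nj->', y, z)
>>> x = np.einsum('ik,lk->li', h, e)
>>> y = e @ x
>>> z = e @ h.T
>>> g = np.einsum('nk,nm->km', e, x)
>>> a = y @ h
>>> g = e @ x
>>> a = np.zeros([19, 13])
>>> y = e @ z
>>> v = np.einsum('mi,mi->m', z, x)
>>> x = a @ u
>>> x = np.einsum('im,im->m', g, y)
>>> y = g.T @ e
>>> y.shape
(7, 19)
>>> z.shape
(19, 7)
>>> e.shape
(19, 19)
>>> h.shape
(7, 19)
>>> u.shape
(13, 31)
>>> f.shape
(31,)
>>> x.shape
(7,)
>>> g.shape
(19, 7)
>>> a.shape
(19, 13)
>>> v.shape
(19,)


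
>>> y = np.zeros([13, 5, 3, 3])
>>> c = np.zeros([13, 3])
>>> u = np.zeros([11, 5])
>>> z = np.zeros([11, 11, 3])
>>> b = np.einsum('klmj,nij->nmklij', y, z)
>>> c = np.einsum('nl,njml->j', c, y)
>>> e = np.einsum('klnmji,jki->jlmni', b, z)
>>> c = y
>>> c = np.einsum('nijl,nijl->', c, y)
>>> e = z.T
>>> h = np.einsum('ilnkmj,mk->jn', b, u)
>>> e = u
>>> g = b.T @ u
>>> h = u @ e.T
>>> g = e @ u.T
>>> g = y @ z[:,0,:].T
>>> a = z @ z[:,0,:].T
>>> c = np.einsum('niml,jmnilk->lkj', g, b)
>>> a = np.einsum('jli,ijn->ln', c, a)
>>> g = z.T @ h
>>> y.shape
(13, 5, 3, 3)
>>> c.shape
(11, 3, 11)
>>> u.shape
(11, 5)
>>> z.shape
(11, 11, 3)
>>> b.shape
(11, 3, 13, 5, 11, 3)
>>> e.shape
(11, 5)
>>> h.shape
(11, 11)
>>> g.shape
(3, 11, 11)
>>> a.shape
(3, 11)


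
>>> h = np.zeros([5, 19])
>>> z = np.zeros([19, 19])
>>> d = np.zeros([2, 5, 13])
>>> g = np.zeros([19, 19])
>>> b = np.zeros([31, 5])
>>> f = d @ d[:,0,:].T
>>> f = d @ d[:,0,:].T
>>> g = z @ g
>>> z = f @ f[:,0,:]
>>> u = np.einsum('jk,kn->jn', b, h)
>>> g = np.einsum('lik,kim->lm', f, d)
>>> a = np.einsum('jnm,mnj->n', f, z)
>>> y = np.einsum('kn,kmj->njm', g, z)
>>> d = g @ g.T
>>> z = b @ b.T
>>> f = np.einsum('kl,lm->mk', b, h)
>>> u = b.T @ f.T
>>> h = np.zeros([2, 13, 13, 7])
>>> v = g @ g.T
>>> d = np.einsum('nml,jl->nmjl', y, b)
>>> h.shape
(2, 13, 13, 7)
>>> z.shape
(31, 31)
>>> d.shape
(13, 2, 31, 5)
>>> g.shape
(2, 13)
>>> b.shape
(31, 5)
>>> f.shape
(19, 31)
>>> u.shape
(5, 19)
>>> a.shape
(5,)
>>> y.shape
(13, 2, 5)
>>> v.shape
(2, 2)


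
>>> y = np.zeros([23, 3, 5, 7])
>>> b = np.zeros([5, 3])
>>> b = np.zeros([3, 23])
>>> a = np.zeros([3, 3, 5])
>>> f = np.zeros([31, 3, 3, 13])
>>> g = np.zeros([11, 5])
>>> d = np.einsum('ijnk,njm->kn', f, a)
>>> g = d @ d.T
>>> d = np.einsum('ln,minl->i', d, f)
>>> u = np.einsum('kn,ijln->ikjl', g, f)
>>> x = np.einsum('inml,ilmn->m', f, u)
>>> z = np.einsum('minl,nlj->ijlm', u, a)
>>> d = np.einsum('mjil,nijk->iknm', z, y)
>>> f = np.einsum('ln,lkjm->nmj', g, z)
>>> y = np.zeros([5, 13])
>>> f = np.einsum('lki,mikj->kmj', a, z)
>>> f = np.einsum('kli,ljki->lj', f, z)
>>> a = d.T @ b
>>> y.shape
(5, 13)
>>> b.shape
(3, 23)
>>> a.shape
(13, 23, 7, 23)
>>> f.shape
(13, 5)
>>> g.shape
(13, 13)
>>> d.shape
(3, 7, 23, 13)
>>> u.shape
(31, 13, 3, 3)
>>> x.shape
(3,)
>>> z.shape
(13, 5, 3, 31)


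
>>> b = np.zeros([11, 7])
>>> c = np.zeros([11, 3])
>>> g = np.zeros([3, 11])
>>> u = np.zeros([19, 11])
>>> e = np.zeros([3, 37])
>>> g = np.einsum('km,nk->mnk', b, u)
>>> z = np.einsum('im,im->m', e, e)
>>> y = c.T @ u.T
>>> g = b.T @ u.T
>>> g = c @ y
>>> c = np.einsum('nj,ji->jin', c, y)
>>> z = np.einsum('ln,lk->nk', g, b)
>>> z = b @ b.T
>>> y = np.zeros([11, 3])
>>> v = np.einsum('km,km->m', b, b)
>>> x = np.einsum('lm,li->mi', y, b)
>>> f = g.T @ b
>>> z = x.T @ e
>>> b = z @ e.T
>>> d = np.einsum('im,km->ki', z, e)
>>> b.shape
(7, 3)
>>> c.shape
(3, 19, 11)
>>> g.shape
(11, 19)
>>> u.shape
(19, 11)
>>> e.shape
(3, 37)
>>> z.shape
(7, 37)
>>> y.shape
(11, 3)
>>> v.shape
(7,)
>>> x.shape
(3, 7)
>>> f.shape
(19, 7)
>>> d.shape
(3, 7)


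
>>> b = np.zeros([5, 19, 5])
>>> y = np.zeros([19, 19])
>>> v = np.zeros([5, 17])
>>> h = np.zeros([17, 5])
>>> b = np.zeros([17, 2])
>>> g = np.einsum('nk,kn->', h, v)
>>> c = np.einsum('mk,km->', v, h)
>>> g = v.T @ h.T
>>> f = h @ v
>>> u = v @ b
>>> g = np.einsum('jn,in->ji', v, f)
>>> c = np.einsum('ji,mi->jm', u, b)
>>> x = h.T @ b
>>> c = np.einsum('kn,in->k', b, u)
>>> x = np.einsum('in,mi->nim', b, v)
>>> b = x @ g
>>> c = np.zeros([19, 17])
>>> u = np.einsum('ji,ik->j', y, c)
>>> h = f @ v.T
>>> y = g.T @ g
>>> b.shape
(2, 17, 17)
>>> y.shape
(17, 17)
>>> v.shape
(5, 17)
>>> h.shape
(17, 5)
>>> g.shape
(5, 17)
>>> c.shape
(19, 17)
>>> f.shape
(17, 17)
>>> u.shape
(19,)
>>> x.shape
(2, 17, 5)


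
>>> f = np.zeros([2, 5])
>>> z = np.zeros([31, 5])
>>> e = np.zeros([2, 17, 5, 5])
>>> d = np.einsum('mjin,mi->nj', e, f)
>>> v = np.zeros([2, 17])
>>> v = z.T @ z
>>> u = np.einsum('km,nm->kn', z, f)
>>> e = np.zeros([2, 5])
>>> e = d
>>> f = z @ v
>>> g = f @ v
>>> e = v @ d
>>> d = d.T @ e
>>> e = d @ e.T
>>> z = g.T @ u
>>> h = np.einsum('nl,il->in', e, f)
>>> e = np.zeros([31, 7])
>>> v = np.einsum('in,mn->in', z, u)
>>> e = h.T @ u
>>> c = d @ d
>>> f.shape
(31, 5)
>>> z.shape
(5, 2)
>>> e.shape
(17, 2)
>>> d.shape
(17, 17)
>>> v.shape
(5, 2)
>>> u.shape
(31, 2)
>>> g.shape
(31, 5)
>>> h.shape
(31, 17)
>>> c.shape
(17, 17)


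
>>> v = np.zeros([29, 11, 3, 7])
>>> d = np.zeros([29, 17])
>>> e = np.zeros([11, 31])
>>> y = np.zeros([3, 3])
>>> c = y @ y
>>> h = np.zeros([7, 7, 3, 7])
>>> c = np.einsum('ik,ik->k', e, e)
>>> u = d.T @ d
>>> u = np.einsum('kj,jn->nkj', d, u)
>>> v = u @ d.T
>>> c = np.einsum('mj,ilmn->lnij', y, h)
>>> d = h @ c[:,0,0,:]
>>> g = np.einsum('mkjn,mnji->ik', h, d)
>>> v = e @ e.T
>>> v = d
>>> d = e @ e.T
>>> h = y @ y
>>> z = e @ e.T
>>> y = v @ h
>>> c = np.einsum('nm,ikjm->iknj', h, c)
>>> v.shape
(7, 7, 3, 3)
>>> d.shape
(11, 11)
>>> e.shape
(11, 31)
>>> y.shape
(7, 7, 3, 3)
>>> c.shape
(7, 7, 3, 7)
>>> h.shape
(3, 3)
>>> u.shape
(17, 29, 17)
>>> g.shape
(3, 7)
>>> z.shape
(11, 11)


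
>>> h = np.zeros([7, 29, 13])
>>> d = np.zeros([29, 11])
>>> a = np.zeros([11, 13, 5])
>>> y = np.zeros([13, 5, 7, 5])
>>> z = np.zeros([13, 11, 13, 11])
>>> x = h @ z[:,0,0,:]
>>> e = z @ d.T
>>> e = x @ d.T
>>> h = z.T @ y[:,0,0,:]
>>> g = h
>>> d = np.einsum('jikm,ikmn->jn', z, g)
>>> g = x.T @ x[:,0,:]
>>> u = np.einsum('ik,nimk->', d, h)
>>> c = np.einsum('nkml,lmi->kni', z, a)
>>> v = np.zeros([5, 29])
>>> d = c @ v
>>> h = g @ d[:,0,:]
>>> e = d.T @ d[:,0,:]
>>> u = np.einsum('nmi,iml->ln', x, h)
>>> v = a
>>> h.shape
(11, 29, 29)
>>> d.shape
(11, 13, 29)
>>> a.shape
(11, 13, 5)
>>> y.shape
(13, 5, 7, 5)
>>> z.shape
(13, 11, 13, 11)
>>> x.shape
(7, 29, 11)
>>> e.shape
(29, 13, 29)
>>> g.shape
(11, 29, 11)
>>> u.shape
(29, 7)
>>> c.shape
(11, 13, 5)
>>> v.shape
(11, 13, 5)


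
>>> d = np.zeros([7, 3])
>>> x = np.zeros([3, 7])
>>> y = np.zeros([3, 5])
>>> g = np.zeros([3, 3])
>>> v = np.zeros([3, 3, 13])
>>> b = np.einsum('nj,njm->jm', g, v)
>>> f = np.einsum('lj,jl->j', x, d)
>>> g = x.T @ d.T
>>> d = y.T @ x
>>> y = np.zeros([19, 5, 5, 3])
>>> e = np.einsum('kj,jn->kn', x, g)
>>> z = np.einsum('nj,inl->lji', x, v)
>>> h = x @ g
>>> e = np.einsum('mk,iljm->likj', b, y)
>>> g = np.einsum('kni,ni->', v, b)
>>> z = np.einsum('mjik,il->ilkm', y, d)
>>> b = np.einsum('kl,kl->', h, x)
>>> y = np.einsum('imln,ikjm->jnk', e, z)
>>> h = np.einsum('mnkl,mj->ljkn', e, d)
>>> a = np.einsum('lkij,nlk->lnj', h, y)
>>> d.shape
(5, 7)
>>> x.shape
(3, 7)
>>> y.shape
(3, 5, 7)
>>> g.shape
()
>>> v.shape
(3, 3, 13)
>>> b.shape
()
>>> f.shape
(7,)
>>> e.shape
(5, 19, 13, 5)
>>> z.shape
(5, 7, 3, 19)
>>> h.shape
(5, 7, 13, 19)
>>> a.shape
(5, 3, 19)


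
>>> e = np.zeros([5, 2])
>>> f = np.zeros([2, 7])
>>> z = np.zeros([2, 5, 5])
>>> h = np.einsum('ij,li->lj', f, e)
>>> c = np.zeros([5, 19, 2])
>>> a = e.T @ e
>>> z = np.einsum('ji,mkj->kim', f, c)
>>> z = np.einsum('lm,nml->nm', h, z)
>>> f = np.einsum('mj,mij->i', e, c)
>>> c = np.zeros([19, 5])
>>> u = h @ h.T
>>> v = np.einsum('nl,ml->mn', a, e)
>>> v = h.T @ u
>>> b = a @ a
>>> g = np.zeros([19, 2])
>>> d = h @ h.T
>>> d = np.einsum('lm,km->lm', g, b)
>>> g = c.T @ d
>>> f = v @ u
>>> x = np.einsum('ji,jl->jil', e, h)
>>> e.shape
(5, 2)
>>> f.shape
(7, 5)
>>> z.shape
(19, 7)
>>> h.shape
(5, 7)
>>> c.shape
(19, 5)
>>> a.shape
(2, 2)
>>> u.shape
(5, 5)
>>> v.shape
(7, 5)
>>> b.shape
(2, 2)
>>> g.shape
(5, 2)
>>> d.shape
(19, 2)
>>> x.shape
(5, 2, 7)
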